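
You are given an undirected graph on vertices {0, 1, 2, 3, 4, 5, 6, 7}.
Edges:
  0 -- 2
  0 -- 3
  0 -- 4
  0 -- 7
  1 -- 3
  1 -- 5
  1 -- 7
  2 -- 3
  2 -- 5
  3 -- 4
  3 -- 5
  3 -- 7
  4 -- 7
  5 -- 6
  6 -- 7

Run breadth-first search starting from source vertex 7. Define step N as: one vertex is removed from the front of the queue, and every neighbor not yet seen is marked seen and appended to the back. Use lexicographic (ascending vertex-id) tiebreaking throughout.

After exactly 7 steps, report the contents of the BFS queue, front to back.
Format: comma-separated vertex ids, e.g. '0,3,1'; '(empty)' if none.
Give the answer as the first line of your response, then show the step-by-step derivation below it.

5

step 1: dequeue 7; queue=[0,1,3,4,6]; order=7
step 2: dequeue 0; queue=[1,3,4,6,2]; order=7,0
step 3: dequeue 1; queue=[3,4,6,2,5]; order=7,0,1
step 4: dequeue 3; queue=[4,6,2,5]; order=7,0,1,3
step 5: dequeue 4; queue=[6,2,5]; order=7,0,1,3,4
step 6: dequeue 6; queue=[2,5]; order=7,0,1,3,4,6
step 7: dequeue 2; queue=[5]; order=7,0,1,3,4,6,2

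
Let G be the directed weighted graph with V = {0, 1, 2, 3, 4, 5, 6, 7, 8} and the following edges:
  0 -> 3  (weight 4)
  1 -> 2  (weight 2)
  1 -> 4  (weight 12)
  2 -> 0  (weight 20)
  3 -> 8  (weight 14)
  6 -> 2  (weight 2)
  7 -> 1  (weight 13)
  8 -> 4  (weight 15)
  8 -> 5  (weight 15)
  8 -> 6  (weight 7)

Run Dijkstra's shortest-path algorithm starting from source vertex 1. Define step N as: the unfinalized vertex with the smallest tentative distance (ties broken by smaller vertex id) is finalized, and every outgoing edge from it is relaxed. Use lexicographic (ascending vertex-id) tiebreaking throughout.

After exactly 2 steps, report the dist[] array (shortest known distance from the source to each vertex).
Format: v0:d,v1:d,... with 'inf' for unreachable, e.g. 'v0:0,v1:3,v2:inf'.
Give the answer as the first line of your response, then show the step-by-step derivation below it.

v0:22,v1:0,v2:2,v3:inf,v4:12,v5:inf,v6:inf,v7:inf,v8:inf

step 1: dist = v0:inf,v1:0,v2:2,v3:inf,v4:12,v5:inf,v6:inf,v7:inf,v8:inf
step 2: dist = v0:22,v1:0,v2:2,v3:inf,v4:12,v5:inf,v6:inf,v7:inf,v8:inf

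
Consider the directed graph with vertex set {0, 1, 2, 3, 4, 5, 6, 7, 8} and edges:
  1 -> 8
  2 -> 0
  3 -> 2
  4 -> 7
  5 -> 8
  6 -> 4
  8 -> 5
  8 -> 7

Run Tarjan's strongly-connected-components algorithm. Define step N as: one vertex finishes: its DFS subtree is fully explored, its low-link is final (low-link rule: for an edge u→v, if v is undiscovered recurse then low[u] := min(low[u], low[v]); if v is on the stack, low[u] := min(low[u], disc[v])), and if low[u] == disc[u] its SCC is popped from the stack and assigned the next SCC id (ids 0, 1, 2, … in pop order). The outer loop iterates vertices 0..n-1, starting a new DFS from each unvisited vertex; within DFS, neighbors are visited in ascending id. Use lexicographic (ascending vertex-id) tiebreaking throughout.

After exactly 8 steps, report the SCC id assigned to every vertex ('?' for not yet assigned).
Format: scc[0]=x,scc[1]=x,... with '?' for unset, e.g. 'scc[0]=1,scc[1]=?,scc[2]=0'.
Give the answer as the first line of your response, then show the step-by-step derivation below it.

scc[0]=0,scc[1]=3,scc[2]=4,scc[3]=5,scc[4]=6,scc[5]=2,scc[6]=?,scc[7]=1,scc[8]=2

step 1: low=(low[0]=0,low[1]=?,low[2]=?,low[3]=?,low[4]=?,low[5]=?,low[6]=?,low[7]=?,low[8]=?); scc=(scc[0]=0,scc[1]=?,scc[2]=?,scc[3]=?,scc[4]=?,scc[5]=?,scc[6]=?,scc[7]=?,scc[8]=?)
step 2: low=(low[0]=0,low[1]=1,low[2]=?,low[3]=?,low[4]=?,low[5]=2,low[6]=?,low[7]=?,low[8]=2); scc=(scc[0]=0,scc[1]=?,scc[2]=?,scc[3]=?,scc[4]=?,scc[5]=?,scc[6]=?,scc[7]=?,scc[8]=?)
step 3: low=(low[0]=0,low[1]=1,low[2]=?,low[3]=?,low[4]=?,low[5]=2,low[6]=?,low[7]=4,low[8]=2); scc=(scc[0]=0,scc[1]=?,scc[2]=?,scc[3]=?,scc[4]=?,scc[5]=?,scc[6]=?,scc[7]=1,scc[8]=?)
step 4: low=(low[0]=0,low[1]=1,low[2]=?,low[3]=?,low[4]=?,low[5]=2,low[6]=?,low[7]=4,low[8]=2); scc=(scc[0]=0,scc[1]=?,scc[2]=?,scc[3]=?,scc[4]=?,scc[5]=2,scc[6]=?,scc[7]=1,scc[8]=2)
step 5: low=(low[0]=0,low[1]=1,low[2]=?,low[3]=?,low[4]=?,low[5]=2,low[6]=?,low[7]=4,low[8]=2); scc=(scc[0]=0,scc[1]=3,scc[2]=?,scc[3]=?,scc[4]=?,scc[5]=2,scc[6]=?,scc[7]=1,scc[8]=2)
step 6: low=(low[0]=0,low[1]=1,low[2]=5,low[3]=?,low[4]=?,low[5]=2,low[6]=?,low[7]=4,low[8]=2); scc=(scc[0]=0,scc[1]=3,scc[2]=4,scc[3]=?,scc[4]=?,scc[5]=2,scc[6]=?,scc[7]=1,scc[8]=2)
step 7: low=(low[0]=0,low[1]=1,low[2]=5,low[3]=6,low[4]=?,low[5]=2,low[6]=?,low[7]=4,low[8]=2); scc=(scc[0]=0,scc[1]=3,scc[2]=4,scc[3]=5,scc[4]=?,scc[5]=2,scc[6]=?,scc[7]=1,scc[8]=2)
step 8: low=(low[0]=0,low[1]=1,low[2]=5,low[3]=6,low[4]=7,low[5]=2,low[6]=?,low[7]=4,low[8]=2); scc=(scc[0]=0,scc[1]=3,scc[2]=4,scc[3]=5,scc[4]=6,scc[5]=2,scc[6]=?,scc[7]=1,scc[8]=2)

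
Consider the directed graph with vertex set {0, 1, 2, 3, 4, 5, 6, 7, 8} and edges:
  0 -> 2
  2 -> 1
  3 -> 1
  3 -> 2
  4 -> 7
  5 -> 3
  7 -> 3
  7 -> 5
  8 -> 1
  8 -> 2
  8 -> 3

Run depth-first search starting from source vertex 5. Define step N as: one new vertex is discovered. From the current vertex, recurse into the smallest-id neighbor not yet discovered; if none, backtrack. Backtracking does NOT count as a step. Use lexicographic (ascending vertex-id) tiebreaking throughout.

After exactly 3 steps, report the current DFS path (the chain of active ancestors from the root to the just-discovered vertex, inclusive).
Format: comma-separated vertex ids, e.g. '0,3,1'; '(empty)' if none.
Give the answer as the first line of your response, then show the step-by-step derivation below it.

5,3,1

step 1: discover 5; path=5; order=5
step 2: discover 3; path=5>3; order=5,3
step 3: discover 1; path=5>3>1; order=5,3,1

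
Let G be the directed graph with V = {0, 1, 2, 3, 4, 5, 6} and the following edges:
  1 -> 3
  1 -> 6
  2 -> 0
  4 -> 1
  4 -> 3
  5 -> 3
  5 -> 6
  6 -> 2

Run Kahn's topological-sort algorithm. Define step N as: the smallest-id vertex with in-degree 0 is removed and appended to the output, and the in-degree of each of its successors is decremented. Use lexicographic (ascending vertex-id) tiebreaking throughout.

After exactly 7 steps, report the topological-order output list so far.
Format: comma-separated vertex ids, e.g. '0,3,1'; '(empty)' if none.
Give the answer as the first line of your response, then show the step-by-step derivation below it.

4,1,5,3,6,2,0

step 1: output 4; order=[4]; indeg=(1,0,1,2,0,0,2)
step 2: output 1; order=[4,1]; indeg=(1,0,1,1,0,0,1)
step 3: output 5; order=[4,1,5]; indeg=(1,0,1,0,0,0,0)
step 4: output 3; order=[4,1,5,3]; indeg=(1,0,1,0,0,0,0)
step 5: output 6; order=[4,1,5,3,6]; indeg=(1,0,0,0,0,0,0)
step 6: output 2; order=[4,1,5,3,6,2]; indeg=(0,0,0,0,0,0,0)
step 7: output 0; order=[4,1,5,3,6,2,0]; indeg=(0,0,0,0,0,0,0)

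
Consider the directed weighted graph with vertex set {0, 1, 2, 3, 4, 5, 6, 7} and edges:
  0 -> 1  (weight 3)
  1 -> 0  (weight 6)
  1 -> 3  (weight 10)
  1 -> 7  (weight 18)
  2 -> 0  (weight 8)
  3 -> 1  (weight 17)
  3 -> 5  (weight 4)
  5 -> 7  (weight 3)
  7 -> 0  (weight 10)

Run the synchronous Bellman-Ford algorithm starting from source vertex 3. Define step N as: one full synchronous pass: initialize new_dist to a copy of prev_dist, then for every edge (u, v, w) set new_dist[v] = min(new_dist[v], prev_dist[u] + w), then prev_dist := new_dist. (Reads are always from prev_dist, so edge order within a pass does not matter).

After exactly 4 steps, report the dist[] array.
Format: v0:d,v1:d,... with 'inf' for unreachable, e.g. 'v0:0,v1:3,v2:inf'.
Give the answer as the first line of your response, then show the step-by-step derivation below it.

v0:17,v1:17,v2:inf,v3:0,v4:inf,v5:4,v6:inf,v7:7

step 1: dist = v0:inf,v1:17,v2:inf,v3:0,v4:inf,v5:4,v6:inf,v7:inf
step 2: dist = v0:23,v1:17,v2:inf,v3:0,v4:inf,v5:4,v6:inf,v7:7
step 3: dist = v0:17,v1:17,v2:inf,v3:0,v4:inf,v5:4,v6:inf,v7:7
step 4: dist = v0:17,v1:17,v2:inf,v3:0,v4:inf,v5:4,v6:inf,v7:7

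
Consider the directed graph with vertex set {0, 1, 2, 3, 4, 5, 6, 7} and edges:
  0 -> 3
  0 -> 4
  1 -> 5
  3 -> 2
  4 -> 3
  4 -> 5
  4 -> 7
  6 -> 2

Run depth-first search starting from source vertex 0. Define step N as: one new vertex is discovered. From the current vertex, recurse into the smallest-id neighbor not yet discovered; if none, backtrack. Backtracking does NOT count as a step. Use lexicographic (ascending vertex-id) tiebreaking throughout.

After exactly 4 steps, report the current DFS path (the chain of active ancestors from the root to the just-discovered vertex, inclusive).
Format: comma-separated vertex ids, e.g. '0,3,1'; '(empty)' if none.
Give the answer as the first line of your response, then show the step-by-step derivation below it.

0,4

step 1: discover 0; path=0; order=0
step 2: discover 3; path=0>3; order=0,3
step 3: discover 2; path=0>3>2; order=0,3,2
step 4: discover 4; path=0>4; order=0,3,2,4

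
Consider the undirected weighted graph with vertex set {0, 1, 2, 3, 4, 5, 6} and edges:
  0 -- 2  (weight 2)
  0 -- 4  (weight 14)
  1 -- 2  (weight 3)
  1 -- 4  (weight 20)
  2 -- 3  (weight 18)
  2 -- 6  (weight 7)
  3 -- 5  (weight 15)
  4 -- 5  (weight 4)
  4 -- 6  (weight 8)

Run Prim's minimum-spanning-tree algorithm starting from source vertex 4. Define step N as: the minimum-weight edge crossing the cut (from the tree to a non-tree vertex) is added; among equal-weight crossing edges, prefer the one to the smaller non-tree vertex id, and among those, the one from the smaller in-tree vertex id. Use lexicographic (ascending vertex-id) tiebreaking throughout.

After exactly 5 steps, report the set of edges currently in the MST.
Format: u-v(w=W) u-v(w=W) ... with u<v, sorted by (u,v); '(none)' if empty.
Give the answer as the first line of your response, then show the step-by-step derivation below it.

0-2(w=2) 1-2(w=3) 2-6(w=7) 4-5(w=4) 4-6(w=8)

step 1: add edge 4-5 (w=4); MST = {4-5(w=4)}
step 2: add edge 4-6 (w=8); MST = {4-5(w=4) 4-6(w=8)}
step 3: add edge 2-6 (w=7); MST = {2-6(w=7) 4-5(w=4) 4-6(w=8)}
step 4: add edge 0-2 (w=2); MST = {0-2(w=2) 2-6(w=7) 4-5(w=4) 4-6(w=8)}
step 5: add edge 1-2 (w=3); MST = {0-2(w=2) 1-2(w=3) 2-6(w=7) 4-5(w=4) 4-6(w=8)}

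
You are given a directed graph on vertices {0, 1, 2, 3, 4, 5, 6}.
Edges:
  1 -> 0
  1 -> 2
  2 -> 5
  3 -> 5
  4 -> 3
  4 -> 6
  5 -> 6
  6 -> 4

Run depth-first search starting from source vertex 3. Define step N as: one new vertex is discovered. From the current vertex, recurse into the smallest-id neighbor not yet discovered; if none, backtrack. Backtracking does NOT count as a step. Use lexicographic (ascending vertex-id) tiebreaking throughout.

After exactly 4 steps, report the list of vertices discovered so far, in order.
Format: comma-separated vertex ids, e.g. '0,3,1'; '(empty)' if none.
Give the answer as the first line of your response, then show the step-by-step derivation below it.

3,5,6,4

step 1: discover 3; path=3; order=3
step 2: discover 5; path=3>5; order=3,5
step 3: discover 6; path=3>5>6; order=3,5,6
step 4: discover 4; path=3>5>6>4; order=3,5,6,4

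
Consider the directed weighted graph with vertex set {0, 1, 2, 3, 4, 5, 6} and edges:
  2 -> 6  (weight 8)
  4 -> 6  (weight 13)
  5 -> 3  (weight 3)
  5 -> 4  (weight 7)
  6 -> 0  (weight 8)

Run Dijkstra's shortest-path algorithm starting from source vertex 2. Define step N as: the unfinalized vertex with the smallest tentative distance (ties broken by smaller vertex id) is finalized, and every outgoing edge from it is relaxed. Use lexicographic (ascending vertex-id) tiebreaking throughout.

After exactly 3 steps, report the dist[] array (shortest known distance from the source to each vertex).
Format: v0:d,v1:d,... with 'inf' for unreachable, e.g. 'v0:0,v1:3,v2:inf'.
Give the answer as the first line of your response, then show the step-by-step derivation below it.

v0:16,v1:inf,v2:0,v3:inf,v4:inf,v5:inf,v6:8

step 1: dist = v0:inf,v1:inf,v2:0,v3:inf,v4:inf,v5:inf,v6:8
step 2: dist = v0:16,v1:inf,v2:0,v3:inf,v4:inf,v5:inf,v6:8
step 3: dist = v0:16,v1:inf,v2:0,v3:inf,v4:inf,v5:inf,v6:8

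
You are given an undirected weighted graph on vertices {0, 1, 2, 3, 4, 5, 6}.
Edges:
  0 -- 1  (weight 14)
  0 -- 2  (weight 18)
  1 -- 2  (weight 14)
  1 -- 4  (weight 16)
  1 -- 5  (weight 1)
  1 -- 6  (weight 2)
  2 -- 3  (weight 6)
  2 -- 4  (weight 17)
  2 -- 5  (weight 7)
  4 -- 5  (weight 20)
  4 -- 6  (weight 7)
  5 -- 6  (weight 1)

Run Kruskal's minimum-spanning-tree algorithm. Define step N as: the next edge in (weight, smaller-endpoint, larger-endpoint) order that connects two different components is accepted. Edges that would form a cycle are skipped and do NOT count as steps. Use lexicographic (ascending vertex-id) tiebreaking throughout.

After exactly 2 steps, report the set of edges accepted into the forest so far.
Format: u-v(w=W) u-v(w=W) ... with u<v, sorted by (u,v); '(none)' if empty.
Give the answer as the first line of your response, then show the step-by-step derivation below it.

1-5(w=1) 5-6(w=1)

step 1: add edge 1-5 (w=1); MST = {1-5(w=1)}
step 2: add edge 5-6 (w=1); MST = {1-5(w=1) 5-6(w=1)}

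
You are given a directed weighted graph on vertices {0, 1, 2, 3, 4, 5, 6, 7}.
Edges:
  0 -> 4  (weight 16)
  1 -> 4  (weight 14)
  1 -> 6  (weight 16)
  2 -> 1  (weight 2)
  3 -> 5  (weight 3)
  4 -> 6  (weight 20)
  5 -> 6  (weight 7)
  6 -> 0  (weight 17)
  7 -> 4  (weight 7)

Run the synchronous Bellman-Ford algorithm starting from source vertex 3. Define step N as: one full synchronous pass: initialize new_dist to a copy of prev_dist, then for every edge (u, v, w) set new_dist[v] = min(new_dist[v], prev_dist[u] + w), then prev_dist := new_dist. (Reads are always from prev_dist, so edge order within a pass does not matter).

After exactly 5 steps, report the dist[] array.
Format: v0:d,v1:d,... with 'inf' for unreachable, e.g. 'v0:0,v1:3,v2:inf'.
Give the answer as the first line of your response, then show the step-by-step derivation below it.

v0:27,v1:inf,v2:inf,v3:0,v4:43,v5:3,v6:10,v7:inf

step 1: dist = v0:inf,v1:inf,v2:inf,v3:0,v4:inf,v5:3,v6:inf,v7:inf
step 2: dist = v0:inf,v1:inf,v2:inf,v3:0,v4:inf,v5:3,v6:10,v7:inf
step 3: dist = v0:27,v1:inf,v2:inf,v3:0,v4:inf,v5:3,v6:10,v7:inf
step 4: dist = v0:27,v1:inf,v2:inf,v3:0,v4:43,v5:3,v6:10,v7:inf
step 5: dist = v0:27,v1:inf,v2:inf,v3:0,v4:43,v5:3,v6:10,v7:inf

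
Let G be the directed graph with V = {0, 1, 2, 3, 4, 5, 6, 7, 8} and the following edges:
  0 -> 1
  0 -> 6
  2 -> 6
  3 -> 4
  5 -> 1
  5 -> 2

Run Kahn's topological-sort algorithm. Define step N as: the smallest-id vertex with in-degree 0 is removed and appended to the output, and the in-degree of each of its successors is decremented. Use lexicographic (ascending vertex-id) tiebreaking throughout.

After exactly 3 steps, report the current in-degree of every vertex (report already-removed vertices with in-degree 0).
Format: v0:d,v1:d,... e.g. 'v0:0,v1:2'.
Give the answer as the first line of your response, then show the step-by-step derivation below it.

v0:0,v1:1,v2:1,v3:0,v4:0,v5:0,v6:1,v7:0,v8:0

step 1: output 0; order=[0]; indeg=(0,1,1,0,1,0,1,0,0)
step 2: output 3; order=[0,3]; indeg=(0,1,1,0,0,0,1,0,0)
step 3: output 4; order=[0,3,4]; indeg=(0,1,1,0,0,0,1,0,0)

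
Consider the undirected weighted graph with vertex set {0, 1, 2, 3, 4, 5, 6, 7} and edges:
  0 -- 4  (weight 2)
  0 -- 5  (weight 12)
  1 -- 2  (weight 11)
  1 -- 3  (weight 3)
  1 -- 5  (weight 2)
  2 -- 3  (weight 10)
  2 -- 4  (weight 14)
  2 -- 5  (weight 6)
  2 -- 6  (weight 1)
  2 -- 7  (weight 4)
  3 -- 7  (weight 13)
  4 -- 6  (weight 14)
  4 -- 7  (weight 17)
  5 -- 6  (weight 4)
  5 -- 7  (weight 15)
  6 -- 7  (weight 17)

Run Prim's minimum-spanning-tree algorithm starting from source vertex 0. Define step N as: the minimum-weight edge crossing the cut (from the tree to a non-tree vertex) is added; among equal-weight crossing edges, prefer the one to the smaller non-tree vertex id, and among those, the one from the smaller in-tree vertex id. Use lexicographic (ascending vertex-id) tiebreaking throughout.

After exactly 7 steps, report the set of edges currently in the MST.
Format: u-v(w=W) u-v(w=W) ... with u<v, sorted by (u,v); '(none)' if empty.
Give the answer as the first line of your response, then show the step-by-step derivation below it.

0-4(w=2) 0-5(w=12) 1-3(w=3) 1-5(w=2) 2-6(w=1) 2-7(w=4) 5-6(w=4)

step 1: add edge 0-4 (w=2); MST = {0-4(w=2)}
step 2: add edge 0-5 (w=12); MST = {0-4(w=2) 0-5(w=12)}
step 3: add edge 1-5 (w=2); MST = {0-4(w=2) 0-5(w=12) 1-5(w=2)}
step 4: add edge 1-3 (w=3); MST = {0-4(w=2) 0-5(w=12) 1-3(w=3) 1-5(w=2)}
step 5: add edge 5-6 (w=4); MST = {0-4(w=2) 0-5(w=12) 1-3(w=3) 1-5(w=2) 5-6(w=4)}
step 6: add edge 2-6 (w=1); MST = {0-4(w=2) 0-5(w=12) 1-3(w=3) 1-5(w=2) 2-6(w=1) 5-6(w=4)}
step 7: add edge 2-7 (w=4); MST = {0-4(w=2) 0-5(w=12) 1-3(w=3) 1-5(w=2) 2-6(w=1) 2-7(w=4) 5-6(w=4)}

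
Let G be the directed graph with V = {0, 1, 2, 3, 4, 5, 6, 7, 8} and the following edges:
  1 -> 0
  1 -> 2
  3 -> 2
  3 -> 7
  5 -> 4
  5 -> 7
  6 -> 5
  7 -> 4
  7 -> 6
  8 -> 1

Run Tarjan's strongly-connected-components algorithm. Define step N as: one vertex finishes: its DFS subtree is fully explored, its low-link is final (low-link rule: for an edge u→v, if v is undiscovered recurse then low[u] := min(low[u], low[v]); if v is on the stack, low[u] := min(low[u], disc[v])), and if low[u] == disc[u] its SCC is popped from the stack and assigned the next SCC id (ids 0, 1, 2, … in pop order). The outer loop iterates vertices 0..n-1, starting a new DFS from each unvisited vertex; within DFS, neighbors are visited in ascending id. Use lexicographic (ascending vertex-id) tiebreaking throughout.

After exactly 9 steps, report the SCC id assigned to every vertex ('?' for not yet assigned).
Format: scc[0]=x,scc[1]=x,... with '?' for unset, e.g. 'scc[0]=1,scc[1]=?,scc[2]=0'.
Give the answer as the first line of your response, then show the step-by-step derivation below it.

scc[0]=0,scc[1]=2,scc[2]=1,scc[3]=5,scc[4]=3,scc[5]=4,scc[6]=4,scc[7]=4,scc[8]=6

step 1: low=(low[0]=0,low[1]=?,low[2]=?,low[3]=?,low[4]=?,low[5]=?,low[6]=?,low[7]=?,low[8]=?); scc=(scc[0]=0,scc[1]=?,scc[2]=?,scc[3]=?,scc[4]=?,scc[5]=?,scc[6]=?,scc[7]=?,scc[8]=?)
step 2: low=(low[0]=0,low[1]=1,low[2]=2,low[3]=?,low[4]=?,low[5]=?,low[6]=?,low[7]=?,low[8]=?); scc=(scc[0]=0,scc[1]=?,scc[2]=1,scc[3]=?,scc[4]=?,scc[5]=?,scc[6]=?,scc[7]=?,scc[8]=?)
step 3: low=(low[0]=0,low[1]=1,low[2]=2,low[3]=?,low[4]=?,low[5]=?,low[6]=?,low[7]=?,low[8]=?); scc=(scc[0]=0,scc[1]=2,scc[2]=1,scc[3]=?,scc[4]=?,scc[5]=?,scc[6]=?,scc[7]=?,scc[8]=?)
step 4: low=(low[0]=0,low[1]=1,low[2]=2,low[3]=3,low[4]=5,low[5]=?,low[6]=?,low[7]=4,low[8]=?); scc=(scc[0]=0,scc[1]=2,scc[2]=1,scc[3]=?,scc[4]=3,scc[5]=?,scc[6]=?,scc[7]=?,scc[8]=?)
step 5: low=(low[0]=0,low[1]=1,low[2]=2,low[3]=3,low[4]=5,low[5]=4,low[6]=6,low[7]=4,low[8]=?); scc=(scc[0]=0,scc[1]=2,scc[2]=1,scc[3]=?,scc[4]=3,scc[5]=?,scc[6]=?,scc[7]=?,scc[8]=?)
step 6: low=(low[0]=0,low[1]=1,low[2]=2,low[3]=3,low[4]=5,low[5]=4,low[6]=4,low[7]=4,low[8]=?); scc=(scc[0]=0,scc[1]=2,scc[2]=1,scc[3]=?,scc[4]=3,scc[5]=?,scc[6]=?,scc[7]=?,scc[8]=?)
step 7: low=(low[0]=0,low[1]=1,low[2]=2,low[3]=3,low[4]=5,low[5]=4,low[6]=4,low[7]=4,low[8]=?); scc=(scc[0]=0,scc[1]=2,scc[2]=1,scc[3]=?,scc[4]=3,scc[5]=4,scc[6]=4,scc[7]=4,scc[8]=?)
step 8: low=(low[0]=0,low[1]=1,low[2]=2,low[3]=3,low[4]=5,low[5]=4,low[6]=4,low[7]=4,low[8]=?); scc=(scc[0]=0,scc[1]=2,scc[2]=1,scc[3]=5,scc[4]=3,scc[5]=4,scc[6]=4,scc[7]=4,scc[8]=?)
step 9: low=(low[0]=0,low[1]=1,low[2]=2,low[3]=3,low[4]=5,low[5]=4,low[6]=4,low[7]=4,low[8]=8); scc=(scc[0]=0,scc[1]=2,scc[2]=1,scc[3]=5,scc[4]=3,scc[5]=4,scc[6]=4,scc[7]=4,scc[8]=6)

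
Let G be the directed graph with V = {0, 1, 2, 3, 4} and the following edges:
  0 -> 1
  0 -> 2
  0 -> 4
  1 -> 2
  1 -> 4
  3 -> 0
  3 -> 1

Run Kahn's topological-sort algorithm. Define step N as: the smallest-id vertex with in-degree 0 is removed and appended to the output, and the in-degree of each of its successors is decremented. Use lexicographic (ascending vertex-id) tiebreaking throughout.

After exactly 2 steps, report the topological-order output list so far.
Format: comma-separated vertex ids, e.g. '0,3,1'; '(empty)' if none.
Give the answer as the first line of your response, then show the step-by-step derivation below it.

3,0

step 1: output 3; order=[3]; indeg=(0,1,2,0,2)
step 2: output 0; order=[3,0]; indeg=(0,0,1,0,1)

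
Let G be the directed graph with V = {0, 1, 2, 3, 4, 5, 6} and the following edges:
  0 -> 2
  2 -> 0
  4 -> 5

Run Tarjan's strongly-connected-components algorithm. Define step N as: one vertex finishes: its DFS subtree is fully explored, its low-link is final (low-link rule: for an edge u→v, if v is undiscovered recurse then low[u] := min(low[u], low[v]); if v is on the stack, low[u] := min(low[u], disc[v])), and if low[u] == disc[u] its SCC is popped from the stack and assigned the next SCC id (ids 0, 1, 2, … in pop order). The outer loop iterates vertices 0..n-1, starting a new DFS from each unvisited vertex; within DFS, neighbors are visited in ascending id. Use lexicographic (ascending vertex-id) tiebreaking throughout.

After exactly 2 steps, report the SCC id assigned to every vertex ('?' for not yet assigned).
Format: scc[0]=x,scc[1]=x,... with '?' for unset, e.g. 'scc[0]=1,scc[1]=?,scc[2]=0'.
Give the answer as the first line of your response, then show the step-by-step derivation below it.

scc[0]=0,scc[1]=?,scc[2]=0,scc[3]=?,scc[4]=?,scc[5]=?,scc[6]=?

step 1: low=(low[0]=0,low[1]=?,low[2]=0,low[3]=?,low[4]=?,low[5]=?,low[6]=?); scc=(scc[0]=?,scc[1]=?,scc[2]=?,scc[3]=?,scc[4]=?,scc[5]=?,scc[6]=?)
step 2: low=(low[0]=0,low[1]=?,low[2]=0,low[3]=?,low[4]=?,low[5]=?,low[6]=?); scc=(scc[0]=0,scc[1]=?,scc[2]=0,scc[3]=?,scc[4]=?,scc[5]=?,scc[6]=?)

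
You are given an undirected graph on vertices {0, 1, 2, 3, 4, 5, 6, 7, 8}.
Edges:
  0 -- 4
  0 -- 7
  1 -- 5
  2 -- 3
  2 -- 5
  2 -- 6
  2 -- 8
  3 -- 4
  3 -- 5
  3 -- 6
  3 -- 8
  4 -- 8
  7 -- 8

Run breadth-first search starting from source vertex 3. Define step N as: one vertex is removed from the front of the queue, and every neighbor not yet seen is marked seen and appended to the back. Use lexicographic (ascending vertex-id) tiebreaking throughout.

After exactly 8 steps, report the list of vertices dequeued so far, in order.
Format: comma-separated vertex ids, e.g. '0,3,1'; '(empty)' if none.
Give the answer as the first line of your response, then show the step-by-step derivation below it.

3,2,4,5,6,8,0,1

step 1: dequeue 3; queue=[2,4,5,6,8]; order=3
step 2: dequeue 2; queue=[4,5,6,8]; order=3,2
step 3: dequeue 4; queue=[5,6,8,0]; order=3,2,4
step 4: dequeue 5; queue=[6,8,0,1]; order=3,2,4,5
step 5: dequeue 6; queue=[8,0,1]; order=3,2,4,5,6
step 6: dequeue 8; queue=[0,1,7]; order=3,2,4,5,6,8
step 7: dequeue 0; queue=[1,7]; order=3,2,4,5,6,8,0
step 8: dequeue 1; queue=[7]; order=3,2,4,5,6,8,0,1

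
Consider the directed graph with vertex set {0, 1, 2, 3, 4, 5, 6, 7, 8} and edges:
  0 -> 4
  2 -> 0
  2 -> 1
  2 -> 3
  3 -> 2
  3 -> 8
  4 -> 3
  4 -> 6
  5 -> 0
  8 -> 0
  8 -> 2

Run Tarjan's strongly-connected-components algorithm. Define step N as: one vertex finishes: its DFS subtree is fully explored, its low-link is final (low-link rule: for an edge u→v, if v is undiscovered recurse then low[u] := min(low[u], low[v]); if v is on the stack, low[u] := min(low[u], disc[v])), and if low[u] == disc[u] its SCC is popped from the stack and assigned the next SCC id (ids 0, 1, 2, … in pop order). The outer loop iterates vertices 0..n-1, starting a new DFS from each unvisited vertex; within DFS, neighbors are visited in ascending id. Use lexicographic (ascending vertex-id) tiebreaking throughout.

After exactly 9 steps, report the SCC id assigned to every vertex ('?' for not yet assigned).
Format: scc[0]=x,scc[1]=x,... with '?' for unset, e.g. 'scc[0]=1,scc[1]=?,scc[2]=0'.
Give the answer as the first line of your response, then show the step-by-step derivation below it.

scc[0]=2,scc[1]=0,scc[2]=2,scc[3]=2,scc[4]=2,scc[5]=3,scc[6]=1,scc[7]=4,scc[8]=2

step 1: low=(low[0]=0,low[1]=4,low[2]=0,low[3]=2,low[4]=1,low[5]=?,low[6]=?,low[7]=?,low[8]=?); scc=(scc[0]=?,scc[1]=0,scc[2]=?,scc[3]=?,scc[4]=?,scc[5]=?,scc[6]=?,scc[7]=?,scc[8]=?)
step 2: low=(low[0]=0,low[1]=4,low[2]=0,low[3]=2,low[4]=1,low[5]=?,low[6]=?,low[7]=?,low[8]=?); scc=(scc[0]=?,scc[1]=0,scc[2]=?,scc[3]=?,scc[4]=?,scc[5]=?,scc[6]=?,scc[7]=?,scc[8]=?)
step 3: low=(low[0]=0,low[1]=4,low[2]=0,low[3]=0,low[4]=1,low[5]=?,low[6]=?,low[7]=?,low[8]=0); scc=(scc[0]=?,scc[1]=0,scc[2]=?,scc[3]=?,scc[4]=?,scc[5]=?,scc[6]=?,scc[7]=?,scc[8]=?)
step 4: low=(low[0]=0,low[1]=4,low[2]=0,low[3]=0,low[4]=1,low[5]=?,low[6]=?,low[7]=?,low[8]=0); scc=(scc[0]=?,scc[1]=0,scc[2]=?,scc[3]=?,scc[4]=?,scc[5]=?,scc[6]=?,scc[7]=?,scc[8]=?)
step 5: low=(low[0]=0,low[1]=4,low[2]=0,low[3]=0,low[4]=0,low[5]=?,low[6]=6,low[7]=?,low[8]=0); scc=(scc[0]=?,scc[1]=0,scc[2]=?,scc[3]=?,scc[4]=?,scc[5]=?,scc[6]=1,scc[7]=?,scc[8]=?)
step 6: low=(low[0]=0,low[1]=4,low[2]=0,low[3]=0,low[4]=0,low[5]=?,low[6]=6,low[7]=?,low[8]=0); scc=(scc[0]=?,scc[1]=0,scc[2]=?,scc[3]=?,scc[4]=?,scc[5]=?,scc[6]=1,scc[7]=?,scc[8]=?)
step 7: low=(low[0]=0,low[1]=4,low[2]=0,low[3]=0,low[4]=0,low[5]=?,low[6]=6,low[7]=?,low[8]=0); scc=(scc[0]=2,scc[1]=0,scc[2]=2,scc[3]=2,scc[4]=2,scc[5]=?,scc[6]=1,scc[7]=?,scc[8]=2)
step 8: low=(low[0]=0,low[1]=4,low[2]=0,low[3]=0,low[4]=0,low[5]=7,low[6]=6,low[7]=?,low[8]=0); scc=(scc[0]=2,scc[1]=0,scc[2]=2,scc[3]=2,scc[4]=2,scc[5]=3,scc[6]=1,scc[7]=?,scc[8]=2)
step 9: low=(low[0]=0,low[1]=4,low[2]=0,low[3]=0,low[4]=0,low[5]=7,low[6]=6,low[7]=8,low[8]=0); scc=(scc[0]=2,scc[1]=0,scc[2]=2,scc[3]=2,scc[4]=2,scc[5]=3,scc[6]=1,scc[7]=4,scc[8]=2)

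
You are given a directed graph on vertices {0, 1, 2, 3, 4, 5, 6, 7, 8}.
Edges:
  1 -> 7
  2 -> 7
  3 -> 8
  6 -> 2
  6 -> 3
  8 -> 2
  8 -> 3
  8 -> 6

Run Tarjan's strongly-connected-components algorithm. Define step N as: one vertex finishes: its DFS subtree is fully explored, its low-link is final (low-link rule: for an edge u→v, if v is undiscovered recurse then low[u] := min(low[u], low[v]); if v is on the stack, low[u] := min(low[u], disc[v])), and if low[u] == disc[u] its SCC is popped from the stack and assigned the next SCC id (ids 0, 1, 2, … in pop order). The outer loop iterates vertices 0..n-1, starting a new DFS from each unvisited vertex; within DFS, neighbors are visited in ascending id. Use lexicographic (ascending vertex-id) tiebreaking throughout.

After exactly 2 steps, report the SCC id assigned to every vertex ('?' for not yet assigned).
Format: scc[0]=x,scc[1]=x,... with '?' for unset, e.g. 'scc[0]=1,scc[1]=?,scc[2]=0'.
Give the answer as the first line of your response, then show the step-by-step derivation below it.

scc[0]=0,scc[1]=?,scc[2]=?,scc[3]=?,scc[4]=?,scc[5]=?,scc[6]=?,scc[7]=1,scc[8]=?

step 1: low=(low[0]=0,low[1]=?,low[2]=?,low[3]=?,low[4]=?,low[5]=?,low[6]=?,low[7]=?,low[8]=?); scc=(scc[0]=0,scc[1]=?,scc[2]=?,scc[3]=?,scc[4]=?,scc[5]=?,scc[6]=?,scc[7]=?,scc[8]=?)
step 2: low=(low[0]=0,low[1]=1,low[2]=?,low[3]=?,low[4]=?,low[5]=?,low[6]=?,low[7]=2,low[8]=?); scc=(scc[0]=0,scc[1]=?,scc[2]=?,scc[3]=?,scc[4]=?,scc[5]=?,scc[6]=?,scc[7]=1,scc[8]=?)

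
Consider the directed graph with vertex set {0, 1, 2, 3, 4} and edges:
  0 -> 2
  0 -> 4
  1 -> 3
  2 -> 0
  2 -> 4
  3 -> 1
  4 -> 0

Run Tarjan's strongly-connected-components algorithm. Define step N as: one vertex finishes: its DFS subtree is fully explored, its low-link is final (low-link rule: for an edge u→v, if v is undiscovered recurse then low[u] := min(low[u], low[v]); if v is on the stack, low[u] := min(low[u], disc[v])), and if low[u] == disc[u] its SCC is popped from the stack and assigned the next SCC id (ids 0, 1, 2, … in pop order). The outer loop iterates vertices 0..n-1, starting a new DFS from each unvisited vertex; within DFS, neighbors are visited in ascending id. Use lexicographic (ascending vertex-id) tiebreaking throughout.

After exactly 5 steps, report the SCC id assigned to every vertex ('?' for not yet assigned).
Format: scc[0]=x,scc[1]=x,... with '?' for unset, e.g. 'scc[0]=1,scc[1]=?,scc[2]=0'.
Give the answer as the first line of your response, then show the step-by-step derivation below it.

scc[0]=0,scc[1]=1,scc[2]=0,scc[3]=1,scc[4]=0

step 1: low=(low[0]=0,low[1]=?,low[2]=0,low[3]=?,low[4]=0); scc=(scc[0]=?,scc[1]=?,scc[2]=?,scc[3]=?,scc[4]=?)
step 2: low=(low[0]=0,low[1]=?,low[2]=0,low[3]=?,low[4]=0); scc=(scc[0]=?,scc[1]=?,scc[2]=?,scc[3]=?,scc[4]=?)
step 3: low=(low[0]=0,low[1]=?,low[2]=0,low[3]=?,low[4]=0); scc=(scc[0]=0,scc[1]=?,scc[2]=0,scc[3]=?,scc[4]=0)
step 4: low=(low[0]=0,low[1]=3,low[2]=0,low[3]=3,low[4]=0); scc=(scc[0]=0,scc[1]=?,scc[2]=0,scc[3]=?,scc[4]=0)
step 5: low=(low[0]=0,low[1]=3,low[2]=0,low[3]=3,low[4]=0); scc=(scc[0]=0,scc[1]=1,scc[2]=0,scc[3]=1,scc[4]=0)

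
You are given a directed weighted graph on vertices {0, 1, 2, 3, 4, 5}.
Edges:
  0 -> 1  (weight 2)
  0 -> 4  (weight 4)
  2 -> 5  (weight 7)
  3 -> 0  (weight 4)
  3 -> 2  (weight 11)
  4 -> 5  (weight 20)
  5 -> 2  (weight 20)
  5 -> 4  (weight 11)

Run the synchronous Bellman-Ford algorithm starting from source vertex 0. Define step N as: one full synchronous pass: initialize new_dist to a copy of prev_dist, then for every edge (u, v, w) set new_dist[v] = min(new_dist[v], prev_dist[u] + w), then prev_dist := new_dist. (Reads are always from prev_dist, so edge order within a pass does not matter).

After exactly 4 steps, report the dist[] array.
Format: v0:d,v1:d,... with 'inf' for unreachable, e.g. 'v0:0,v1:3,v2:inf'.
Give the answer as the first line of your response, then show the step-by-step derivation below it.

v0:0,v1:2,v2:44,v3:inf,v4:4,v5:24

step 1: dist = v0:0,v1:2,v2:inf,v3:inf,v4:4,v5:inf
step 2: dist = v0:0,v1:2,v2:inf,v3:inf,v4:4,v5:24
step 3: dist = v0:0,v1:2,v2:44,v3:inf,v4:4,v5:24
step 4: dist = v0:0,v1:2,v2:44,v3:inf,v4:4,v5:24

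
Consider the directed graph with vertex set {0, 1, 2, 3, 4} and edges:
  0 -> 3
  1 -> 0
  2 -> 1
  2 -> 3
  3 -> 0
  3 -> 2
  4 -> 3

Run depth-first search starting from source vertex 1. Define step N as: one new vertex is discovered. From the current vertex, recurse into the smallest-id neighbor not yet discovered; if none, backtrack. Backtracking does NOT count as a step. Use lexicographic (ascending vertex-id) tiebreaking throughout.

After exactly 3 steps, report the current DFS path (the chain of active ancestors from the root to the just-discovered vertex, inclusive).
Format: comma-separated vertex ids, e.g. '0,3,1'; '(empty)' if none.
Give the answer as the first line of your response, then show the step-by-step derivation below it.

1,0,3

step 1: discover 1; path=1; order=1
step 2: discover 0; path=1>0; order=1,0
step 3: discover 3; path=1>0>3; order=1,0,3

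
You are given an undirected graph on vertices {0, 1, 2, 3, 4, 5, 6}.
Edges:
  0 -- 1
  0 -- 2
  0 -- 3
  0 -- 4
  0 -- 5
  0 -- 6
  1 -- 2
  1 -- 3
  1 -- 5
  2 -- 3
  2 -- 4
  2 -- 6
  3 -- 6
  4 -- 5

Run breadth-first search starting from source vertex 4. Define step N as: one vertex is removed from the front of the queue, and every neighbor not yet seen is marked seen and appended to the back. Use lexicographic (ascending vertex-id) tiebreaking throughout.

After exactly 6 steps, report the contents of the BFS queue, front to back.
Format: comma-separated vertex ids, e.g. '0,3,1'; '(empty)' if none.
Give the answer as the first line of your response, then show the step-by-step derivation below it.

6

step 1: dequeue 4; queue=[0,2,5]; order=4
step 2: dequeue 0; queue=[2,5,1,3,6]; order=4,0
step 3: dequeue 2; queue=[5,1,3,6]; order=4,0,2
step 4: dequeue 5; queue=[1,3,6]; order=4,0,2,5
step 5: dequeue 1; queue=[3,6]; order=4,0,2,5,1
step 6: dequeue 3; queue=[6]; order=4,0,2,5,1,3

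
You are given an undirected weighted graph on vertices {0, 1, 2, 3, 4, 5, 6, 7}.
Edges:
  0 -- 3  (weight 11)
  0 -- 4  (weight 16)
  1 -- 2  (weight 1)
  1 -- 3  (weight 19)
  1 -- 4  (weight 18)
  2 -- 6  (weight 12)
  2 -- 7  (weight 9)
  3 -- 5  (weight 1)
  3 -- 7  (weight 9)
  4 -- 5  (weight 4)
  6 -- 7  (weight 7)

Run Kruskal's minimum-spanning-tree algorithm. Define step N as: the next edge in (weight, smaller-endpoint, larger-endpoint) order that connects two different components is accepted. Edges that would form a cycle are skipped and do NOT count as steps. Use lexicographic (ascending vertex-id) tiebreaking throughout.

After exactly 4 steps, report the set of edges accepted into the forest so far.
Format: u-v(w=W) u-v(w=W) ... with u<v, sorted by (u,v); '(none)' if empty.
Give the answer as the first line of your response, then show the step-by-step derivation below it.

1-2(w=1) 3-5(w=1) 4-5(w=4) 6-7(w=7)

step 1: add edge 1-2 (w=1); MST = {1-2(w=1)}
step 2: add edge 3-5 (w=1); MST = {1-2(w=1) 3-5(w=1)}
step 3: add edge 4-5 (w=4); MST = {1-2(w=1) 3-5(w=1) 4-5(w=4)}
step 4: add edge 6-7 (w=7); MST = {1-2(w=1) 3-5(w=1) 4-5(w=4) 6-7(w=7)}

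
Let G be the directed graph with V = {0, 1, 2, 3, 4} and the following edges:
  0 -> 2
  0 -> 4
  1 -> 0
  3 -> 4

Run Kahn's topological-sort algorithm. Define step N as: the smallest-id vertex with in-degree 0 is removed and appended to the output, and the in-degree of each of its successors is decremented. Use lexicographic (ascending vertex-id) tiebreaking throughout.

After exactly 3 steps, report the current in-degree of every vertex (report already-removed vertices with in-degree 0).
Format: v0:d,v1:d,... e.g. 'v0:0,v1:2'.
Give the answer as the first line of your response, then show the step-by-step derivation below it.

v0:0,v1:0,v2:0,v3:0,v4:1

step 1: output 1; order=[1]; indeg=(0,0,1,0,2)
step 2: output 0; order=[1,0]; indeg=(0,0,0,0,1)
step 3: output 2; order=[1,0,2]; indeg=(0,0,0,0,1)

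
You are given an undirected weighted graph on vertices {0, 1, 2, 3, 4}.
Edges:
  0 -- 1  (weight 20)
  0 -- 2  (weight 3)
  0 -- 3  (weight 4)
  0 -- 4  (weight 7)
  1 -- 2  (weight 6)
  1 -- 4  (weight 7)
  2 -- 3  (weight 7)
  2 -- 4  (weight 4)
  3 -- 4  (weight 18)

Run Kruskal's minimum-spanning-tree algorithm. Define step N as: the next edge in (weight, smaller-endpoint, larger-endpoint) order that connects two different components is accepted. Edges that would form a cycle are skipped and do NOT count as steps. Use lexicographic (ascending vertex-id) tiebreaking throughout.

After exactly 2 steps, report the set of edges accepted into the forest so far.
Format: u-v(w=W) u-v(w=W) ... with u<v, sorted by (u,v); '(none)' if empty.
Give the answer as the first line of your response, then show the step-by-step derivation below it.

0-2(w=3) 0-3(w=4)

step 1: add edge 0-2 (w=3); MST = {0-2(w=3)}
step 2: add edge 0-3 (w=4); MST = {0-2(w=3) 0-3(w=4)}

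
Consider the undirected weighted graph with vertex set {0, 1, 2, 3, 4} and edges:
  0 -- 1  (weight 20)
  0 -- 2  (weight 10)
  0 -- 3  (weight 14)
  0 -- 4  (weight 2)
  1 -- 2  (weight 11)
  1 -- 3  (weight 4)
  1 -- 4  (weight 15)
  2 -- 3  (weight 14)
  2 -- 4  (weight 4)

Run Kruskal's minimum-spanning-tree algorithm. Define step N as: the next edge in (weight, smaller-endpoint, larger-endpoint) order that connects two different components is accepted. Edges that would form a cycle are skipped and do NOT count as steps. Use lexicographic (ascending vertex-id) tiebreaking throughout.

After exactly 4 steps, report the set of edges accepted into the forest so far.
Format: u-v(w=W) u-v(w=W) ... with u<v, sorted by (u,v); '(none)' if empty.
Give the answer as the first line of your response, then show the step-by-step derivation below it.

0-4(w=2) 1-2(w=11) 1-3(w=4) 2-4(w=4)

step 1: add edge 0-4 (w=2); MST = {0-4(w=2)}
step 2: add edge 1-3 (w=4); MST = {0-4(w=2) 1-3(w=4)}
step 3: add edge 2-4 (w=4); MST = {0-4(w=2) 1-3(w=4) 2-4(w=4)}
step 4: add edge 1-2 (w=11); MST = {0-4(w=2) 1-2(w=11) 1-3(w=4) 2-4(w=4)}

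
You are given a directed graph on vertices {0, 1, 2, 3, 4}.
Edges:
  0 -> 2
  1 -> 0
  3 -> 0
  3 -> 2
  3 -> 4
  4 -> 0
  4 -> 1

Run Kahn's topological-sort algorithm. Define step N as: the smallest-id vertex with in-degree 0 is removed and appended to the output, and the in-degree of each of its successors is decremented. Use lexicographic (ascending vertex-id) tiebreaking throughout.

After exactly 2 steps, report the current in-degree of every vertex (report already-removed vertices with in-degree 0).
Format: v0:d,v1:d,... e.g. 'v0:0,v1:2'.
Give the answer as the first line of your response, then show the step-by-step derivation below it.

v0:1,v1:0,v2:1,v3:0,v4:0

step 1: output 3; order=[3]; indeg=(2,1,1,0,0)
step 2: output 4; order=[3,4]; indeg=(1,0,1,0,0)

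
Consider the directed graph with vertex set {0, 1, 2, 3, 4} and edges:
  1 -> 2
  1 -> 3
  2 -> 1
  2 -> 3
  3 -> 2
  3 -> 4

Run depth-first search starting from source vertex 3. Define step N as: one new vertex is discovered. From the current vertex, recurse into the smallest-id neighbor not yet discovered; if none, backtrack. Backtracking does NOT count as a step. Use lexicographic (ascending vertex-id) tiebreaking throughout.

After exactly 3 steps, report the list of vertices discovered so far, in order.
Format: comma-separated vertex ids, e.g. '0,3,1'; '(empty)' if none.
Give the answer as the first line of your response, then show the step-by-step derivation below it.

3,2,1

step 1: discover 3; path=3; order=3
step 2: discover 2; path=3>2; order=3,2
step 3: discover 1; path=3>2>1; order=3,2,1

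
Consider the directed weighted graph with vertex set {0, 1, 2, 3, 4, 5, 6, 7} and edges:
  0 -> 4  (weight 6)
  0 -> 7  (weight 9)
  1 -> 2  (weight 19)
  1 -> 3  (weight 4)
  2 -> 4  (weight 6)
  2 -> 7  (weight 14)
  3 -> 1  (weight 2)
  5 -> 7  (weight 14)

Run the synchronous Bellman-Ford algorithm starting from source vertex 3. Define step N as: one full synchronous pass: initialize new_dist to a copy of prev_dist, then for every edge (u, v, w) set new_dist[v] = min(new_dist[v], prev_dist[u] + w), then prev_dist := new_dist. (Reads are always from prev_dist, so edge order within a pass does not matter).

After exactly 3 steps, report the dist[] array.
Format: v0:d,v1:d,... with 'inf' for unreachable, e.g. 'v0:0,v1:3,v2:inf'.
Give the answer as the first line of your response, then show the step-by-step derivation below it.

v0:inf,v1:2,v2:21,v3:0,v4:27,v5:inf,v6:inf,v7:35

step 1: dist = v0:inf,v1:2,v2:inf,v3:0,v4:inf,v5:inf,v6:inf,v7:inf
step 2: dist = v0:inf,v1:2,v2:21,v3:0,v4:inf,v5:inf,v6:inf,v7:inf
step 3: dist = v0:inf,v1:2,v2:21,v3:0,v4:27,v5:inf,v6:inf,v7:35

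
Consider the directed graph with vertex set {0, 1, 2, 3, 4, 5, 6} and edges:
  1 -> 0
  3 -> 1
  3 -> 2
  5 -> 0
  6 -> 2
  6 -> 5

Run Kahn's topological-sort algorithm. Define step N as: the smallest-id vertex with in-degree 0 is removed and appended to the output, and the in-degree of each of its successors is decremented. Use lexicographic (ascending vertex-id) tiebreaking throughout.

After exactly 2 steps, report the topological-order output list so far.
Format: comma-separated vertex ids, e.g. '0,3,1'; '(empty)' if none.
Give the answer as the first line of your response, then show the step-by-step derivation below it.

3,1

step 1: output 3; order=[3]; indeg=(2,0,1,0,0,1,0)
step 2: output 1; order=[3,1]; indeg=(1,0,1,0,0,1,0)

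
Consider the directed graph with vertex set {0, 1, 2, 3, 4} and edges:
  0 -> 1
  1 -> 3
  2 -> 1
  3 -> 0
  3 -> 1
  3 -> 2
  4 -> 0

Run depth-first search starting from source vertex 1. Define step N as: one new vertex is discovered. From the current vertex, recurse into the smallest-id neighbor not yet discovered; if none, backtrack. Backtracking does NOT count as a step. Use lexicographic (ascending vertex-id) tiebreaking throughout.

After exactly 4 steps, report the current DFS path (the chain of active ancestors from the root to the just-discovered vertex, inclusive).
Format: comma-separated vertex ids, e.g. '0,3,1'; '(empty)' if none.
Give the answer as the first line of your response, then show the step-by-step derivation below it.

1,3,2

step 1: discover 1; path=1; order=1
step 2: discover 3; path=1>3; order=1,3
step 3: discover 0; path=1>3>0; order=1,3,0
step 4: discover 2; path=1>3>2; order=1,3,0,2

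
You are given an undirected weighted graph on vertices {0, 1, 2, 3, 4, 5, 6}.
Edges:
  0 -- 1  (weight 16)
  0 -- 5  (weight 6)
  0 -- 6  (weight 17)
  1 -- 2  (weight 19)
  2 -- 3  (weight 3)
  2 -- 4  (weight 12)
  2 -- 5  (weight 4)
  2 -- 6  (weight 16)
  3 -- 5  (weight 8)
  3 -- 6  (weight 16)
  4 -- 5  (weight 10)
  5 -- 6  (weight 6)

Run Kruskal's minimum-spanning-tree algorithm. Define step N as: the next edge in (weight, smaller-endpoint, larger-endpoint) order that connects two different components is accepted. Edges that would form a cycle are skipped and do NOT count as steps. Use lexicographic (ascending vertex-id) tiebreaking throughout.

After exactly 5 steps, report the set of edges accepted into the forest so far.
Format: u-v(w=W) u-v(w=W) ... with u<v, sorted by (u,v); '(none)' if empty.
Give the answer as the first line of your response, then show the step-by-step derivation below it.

0-5(w=6) 2-3(w=3) 2-5(w=4) 4-5(w=10) 5-6(w=6)

step 1: add edge 2-3 (w=3); MST = {2-3(w=3)}
step 2: add edge 2-5 (w=4); MST = {2-3(w=3) 2-5(w=4)}
step 3: add edge 0-5 (w=6); MST = {0-5(w=6) 2-3(w=3) 2-5(w=4)}
step 4: add edge 5-6 (w=6); MST = {0-5(w=6) 2-3(w=3) 2-5(w=4) 5-6(w=6)}
step 5: add edge 4-5 (w=10); MST = {0-5(w=6) 2-3(w=3) 2-5(w=4) 4-5(w=10) 5-6(w=6)}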